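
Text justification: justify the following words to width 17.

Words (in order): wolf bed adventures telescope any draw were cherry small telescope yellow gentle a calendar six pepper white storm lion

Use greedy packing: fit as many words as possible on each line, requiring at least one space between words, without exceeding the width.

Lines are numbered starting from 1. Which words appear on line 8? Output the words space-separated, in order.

Answer: pepper white

Derivation:
Line 1: ['wolf', 'bed'] (min_width=8, slack=9)
Line 2: ['adventures'] (min_width=10, slack=7)
Line 3: ['telescope', 'any'] (min_width=13, slack=4)
Line 4: ['draw', 'were', 'cherry'] (min_width=16, slack=1)
Line 5: ['small', 'telescope'] (min_width=15, slack=2)
Line 6: ['yellow', 'gentle', 'a'] (min_width=15, slack=2)
Line 7: ['calendar', 'six'] (min_width=12, slack=5)
Line 8: ['pepper', 'white'] (min_width=12, slack=5)
Line 9: ['storm', 'lion'] (min_width=10, slack=7)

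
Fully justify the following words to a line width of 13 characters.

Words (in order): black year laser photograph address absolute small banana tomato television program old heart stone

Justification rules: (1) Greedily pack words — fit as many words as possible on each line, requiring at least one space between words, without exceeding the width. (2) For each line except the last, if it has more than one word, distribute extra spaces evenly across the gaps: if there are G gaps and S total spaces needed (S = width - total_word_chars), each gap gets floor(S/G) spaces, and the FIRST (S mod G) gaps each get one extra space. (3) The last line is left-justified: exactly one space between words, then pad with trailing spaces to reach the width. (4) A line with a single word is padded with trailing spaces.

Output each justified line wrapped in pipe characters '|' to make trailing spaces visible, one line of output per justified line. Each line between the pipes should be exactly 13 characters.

Answer: |black    year|
|laser        |
|photograph   |
|address      |
|absolute     |
|small  banana|
|tomato       |
|television   |
|program   old|
|heart stone  |

Derivation:
Line 1: ['black', 'year'] (min_width=10, slack=3)
Line 2: ['laser'] (min_width=5, slack=8)
Line 3: ['photograph'] (min_width=10, slack=3)
Line 4: ['address'] (min_width=7, slack=6)
Line 5: ['absolute'] (min_width=8, slack=5)
Line 6: ['small', 'banana'] (min_width=12, slack=1)
Line 7: ['tomato'] (min_width=6, slack=7)
Line 8: ['television'] (min_width=10, slack=3)
Line 9: ['program', 'old'] (min_width=11, slack=2)
Line 10: ['heart', 'stone'] (min_width=11, slack=2)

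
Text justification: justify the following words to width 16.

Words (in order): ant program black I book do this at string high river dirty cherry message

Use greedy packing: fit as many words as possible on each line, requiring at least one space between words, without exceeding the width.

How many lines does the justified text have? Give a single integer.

Line 1: ['ant', 'program'] (min_width=11, slack=5)
Line 2: ['black', 'I', 'book', 'do'] (min_width=15, slack=1)
Line 3: ['this', 'at', 'string'] (min_width=14, slack=2)
Line 4: ['high', 'river', 'dirty'] (min_width=16, slack=0)
Line 5: ['cherry', 'message'] (min_width=14, slack=2)
Total lines: 5

Answer: 5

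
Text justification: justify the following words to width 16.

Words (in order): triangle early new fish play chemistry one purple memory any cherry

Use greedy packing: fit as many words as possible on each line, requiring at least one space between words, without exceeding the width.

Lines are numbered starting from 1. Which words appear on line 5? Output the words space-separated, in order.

Answer: any cherry

Derivation:
Line 1: ['triangle', 'early'] (min_width=14, slack=2)
Line 2: ['new', 'fish', 'play'] (min_width=13, slack=3)
Line 3: ['chemistry', 'one'] (min_width=13, slack=3)
Line 4: ['purple', 'memory'] (min_width=13, slack=3)
Line 5: ['any', 'cherry'] (min_width=10, slack=6)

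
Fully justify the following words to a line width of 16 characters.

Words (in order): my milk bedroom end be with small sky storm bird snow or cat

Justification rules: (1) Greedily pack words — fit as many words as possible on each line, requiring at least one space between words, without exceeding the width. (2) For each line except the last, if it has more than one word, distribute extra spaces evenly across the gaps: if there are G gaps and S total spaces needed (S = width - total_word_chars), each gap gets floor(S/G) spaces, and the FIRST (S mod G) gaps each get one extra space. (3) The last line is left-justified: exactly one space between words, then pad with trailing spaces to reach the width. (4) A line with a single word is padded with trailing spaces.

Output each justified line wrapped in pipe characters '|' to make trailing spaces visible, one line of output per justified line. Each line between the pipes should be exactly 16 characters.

Answer: |my  milk bedroom|
|end    be   with|
|small  sky storm|
|bird snow or cat|

Derivation:
Line 1: ['my', 'milk', 'bedroom'] (min_width=15, slack=1)
Line 2: ['end', 'be', 'with'] (min_width=11, slack=5)
Line 3: ['small', 'sky', 'storm'] (min_width=15, slack=1)
Line 4: ['bird', 'snow', 'or', 'cat'] (min_width=16, slack=0)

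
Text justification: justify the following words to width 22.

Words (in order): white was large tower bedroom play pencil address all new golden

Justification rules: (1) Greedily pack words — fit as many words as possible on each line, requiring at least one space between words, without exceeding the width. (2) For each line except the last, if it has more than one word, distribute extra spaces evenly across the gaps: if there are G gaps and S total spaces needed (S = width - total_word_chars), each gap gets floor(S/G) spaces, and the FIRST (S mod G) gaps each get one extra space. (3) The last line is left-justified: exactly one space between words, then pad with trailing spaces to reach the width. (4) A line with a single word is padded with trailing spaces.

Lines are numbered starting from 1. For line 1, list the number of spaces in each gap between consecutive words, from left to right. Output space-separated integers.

Line 1: ['white', 'was', 'large', 'tower'] (min_width=21, slack=1)
Line 2: ['bedroom', 'play', 'pencil'] (min_width=19, slack=3)
Line 3: ['address', 'all', 'new', 'golden'] (min_width=22, slack=0)

Answer: 2 1 1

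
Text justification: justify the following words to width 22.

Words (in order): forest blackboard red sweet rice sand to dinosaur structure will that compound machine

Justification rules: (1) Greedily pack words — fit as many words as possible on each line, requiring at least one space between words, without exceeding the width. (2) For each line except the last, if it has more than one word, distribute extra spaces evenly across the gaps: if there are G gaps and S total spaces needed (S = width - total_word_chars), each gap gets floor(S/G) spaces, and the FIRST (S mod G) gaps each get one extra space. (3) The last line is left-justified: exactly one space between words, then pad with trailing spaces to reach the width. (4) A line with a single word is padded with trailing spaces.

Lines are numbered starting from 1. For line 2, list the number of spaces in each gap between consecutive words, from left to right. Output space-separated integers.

Line 1: ['forest', 'blackboard', 'red'] (min_width=21, slack=1)
Line 2: ['sweet', 'rice', 'sand', 'to'] (min_width=18, slack=4)
Line 3: ['dinosaur', 'structure'] (min_width=18, slack=4)
Line 4: ['will', 'that', 'compound'] (min_width=18, slack=4)
Line 5: ['machine'] (min_width=7, slack=15)

Answer: 3 2 2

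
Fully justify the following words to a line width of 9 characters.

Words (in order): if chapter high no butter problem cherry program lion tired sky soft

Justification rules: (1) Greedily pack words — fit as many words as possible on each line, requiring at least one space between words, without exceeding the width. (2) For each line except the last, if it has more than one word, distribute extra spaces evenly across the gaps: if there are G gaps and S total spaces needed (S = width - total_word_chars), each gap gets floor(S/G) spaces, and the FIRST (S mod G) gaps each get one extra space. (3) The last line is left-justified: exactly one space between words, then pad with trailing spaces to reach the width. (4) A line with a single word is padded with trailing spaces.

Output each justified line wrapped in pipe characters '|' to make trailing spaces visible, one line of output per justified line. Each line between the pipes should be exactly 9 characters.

Line 1: ['if'] (min_width=2, slack=7)
Line 2: ['chapter'] (min_width=7, slack=2)
Line 3: ['high', 'no'] (min_width=7, slack=2)
Line 4: ['butter'] (min_width=6, slack=3)
Line 5: ['problem'] (min_width=7, slack=2)
Line 6: ['cherry'] (min_width=6, slack=3)
Line 7: ['program'] (min_width=7, slack=2)
Line 8: ['lion'] (min_width=4, slack=5)
Line 9: ['tired', 'sky'] (min_width=9, slack=0)
Line 10: ['soft'] (min_width=4, slack=5)

Answer: |if       |
|chapter  |
|high   no|
|butter   |
|problem  |
|cherry   |
|program  |
|lion     |
|tired sky|
|soft     |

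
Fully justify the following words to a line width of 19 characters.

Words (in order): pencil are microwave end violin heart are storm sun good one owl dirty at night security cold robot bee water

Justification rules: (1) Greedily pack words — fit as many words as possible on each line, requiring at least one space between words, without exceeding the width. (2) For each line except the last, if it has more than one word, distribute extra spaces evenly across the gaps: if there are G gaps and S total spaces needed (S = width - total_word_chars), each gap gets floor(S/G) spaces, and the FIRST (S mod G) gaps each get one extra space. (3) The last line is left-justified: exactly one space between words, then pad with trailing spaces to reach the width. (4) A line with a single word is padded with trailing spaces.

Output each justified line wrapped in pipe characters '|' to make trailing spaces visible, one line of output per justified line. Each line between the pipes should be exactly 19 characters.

Line 1: ['pencil', 'are'] (min_width=10, slack=9)
Line 2: ['microwave', 'end'] (min_width=13, slack=6)
Line 3: ['violin', 'heart', 'are'] (min_width=16, slack=3)
Line 4: ['storm', 'sun', 'good', 'one'] (min_width=18, slack=1)
Line 5: ['owl', 'dirty', 'at', 'night'] (min_width=18, slack=1)
Line 6: ['security', 'cold', 'robot'] (min_width=19, slack=0)
Line 7: ['bee', 'water'] (min_width=9, slack=10)

Answer: |pencil          are|
|microwave       end|
|violin   heart  are|
|storm  sun good one|
|owl  dirty at night|
|security cold robot|
|bee water          |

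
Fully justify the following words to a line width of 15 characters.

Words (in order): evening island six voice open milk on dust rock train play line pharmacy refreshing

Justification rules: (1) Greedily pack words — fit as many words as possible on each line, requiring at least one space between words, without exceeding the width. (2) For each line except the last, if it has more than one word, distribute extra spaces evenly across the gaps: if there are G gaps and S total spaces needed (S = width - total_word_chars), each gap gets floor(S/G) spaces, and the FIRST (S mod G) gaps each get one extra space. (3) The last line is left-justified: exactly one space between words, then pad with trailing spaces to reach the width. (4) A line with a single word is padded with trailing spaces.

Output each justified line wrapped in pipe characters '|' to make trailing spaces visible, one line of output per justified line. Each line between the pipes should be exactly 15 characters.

Answer: |evening  island|
|six  voice open|
|milk   on  dust|
|rock train play|
|line   pharmacy|
|refreshing     |

Derivation:
Line 1: ['evening', 'island'] (min_width=14, slack=1)
Line 2: ['six', 'voice', 'open'] (min_width=14, slack=1)
Line 3: ['milk', 'on', 'dust'] (min_width=12, slack=3)
Line 4: ['rock', 'train', 'play'] (min_width=15, slack=0)
Line 5: ['line', 'pharmacy'] (min_width=13, slack=2)
Line 6: ['refreshing'] (min_width=10, slack=5)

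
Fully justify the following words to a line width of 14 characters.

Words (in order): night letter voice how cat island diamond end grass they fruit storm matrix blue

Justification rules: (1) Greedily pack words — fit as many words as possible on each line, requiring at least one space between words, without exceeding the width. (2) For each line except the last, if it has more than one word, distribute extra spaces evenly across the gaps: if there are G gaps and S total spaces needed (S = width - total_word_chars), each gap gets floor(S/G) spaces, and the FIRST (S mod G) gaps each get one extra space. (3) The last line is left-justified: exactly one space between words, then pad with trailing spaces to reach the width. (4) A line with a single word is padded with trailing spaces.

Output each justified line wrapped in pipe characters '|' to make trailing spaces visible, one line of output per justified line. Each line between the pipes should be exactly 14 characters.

Line 1: ['night', 'letter'] (min_width=12, slack=2)
Line 2: ['voice', 'how', 'cat'] (min_width=13, slack=1)
Line 3: ['island', 'diamond'] (min_width=14, slack=0)
Line 4: ['end', 'grass', 'they'] (min_width=14, slack=0)
Line 5: ['fruit', 'storm'] (min_width=11, slack=3)
Line 6: ['matrix', 'blue'] (min_width=11, slack=3)

Answer: |night   letter|
|voice  how cat|
|island diamond|
|end grass they|
|fruit    storm|
|matrix blue   |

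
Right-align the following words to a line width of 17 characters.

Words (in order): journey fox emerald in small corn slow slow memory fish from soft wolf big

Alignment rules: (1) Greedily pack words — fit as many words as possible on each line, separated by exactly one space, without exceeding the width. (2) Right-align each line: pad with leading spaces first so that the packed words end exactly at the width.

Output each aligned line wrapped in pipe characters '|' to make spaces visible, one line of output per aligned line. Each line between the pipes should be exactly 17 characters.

Line 1: ['journey', 'fox'] (min_width=11, slack=6)
Line 2: ['emerald', 'in', 'small'] (min_width=16, slack=1)
Line 3: ['corn', 'slow', 'slow'] (min_width=14, slack=3)
Line 4: ['memory', 'fish', 'from'] (min_width=16, slack=1)
Line 5: ['soft', 'wolf', 'big'] (min_width=13, slack=4)

Answer: |      journey fox|
| emerald in small|
|   corn slow slow|
| memory fish from|
|    soft wolf big|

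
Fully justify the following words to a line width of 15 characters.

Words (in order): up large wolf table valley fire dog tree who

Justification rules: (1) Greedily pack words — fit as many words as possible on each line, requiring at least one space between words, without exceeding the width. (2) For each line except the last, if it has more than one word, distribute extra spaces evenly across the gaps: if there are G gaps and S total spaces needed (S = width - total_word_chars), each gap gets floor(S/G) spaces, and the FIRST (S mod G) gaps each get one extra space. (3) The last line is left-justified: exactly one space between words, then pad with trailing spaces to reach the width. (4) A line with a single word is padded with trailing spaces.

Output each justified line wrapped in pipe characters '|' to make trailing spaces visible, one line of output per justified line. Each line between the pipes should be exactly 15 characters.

Line 1: ['up', 'large', 'wolf'] (min_width=13, slack=2)
Line 2: ['table', 'valley'] (min_width=12, slack=3)
Line 3: ['fire', 'dog', 'tree'] (min_width=13, slack=2)
Line 4: ['who'] (min_width=3, slack=12)

Answer: |up  large  wolf|
|table    valley|
|fire  dog  tree|
|who            |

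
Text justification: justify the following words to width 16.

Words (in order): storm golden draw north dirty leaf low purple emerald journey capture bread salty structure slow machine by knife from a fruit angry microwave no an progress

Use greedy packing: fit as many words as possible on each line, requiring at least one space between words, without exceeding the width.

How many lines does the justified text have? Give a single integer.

Line 1: ['storm', 'golden'] (min_width=12, slack=4)
Line 2: ['draw', 'north', 'dirty'] (min_width=16, slack=0)
Line 3: ['leaf', 'low', 'purple'] (min_width=15, slack=1)
Line 4: ['emerald', 'journey'] (min_width=15, slack=1)
Line 5: ['capture', 'bread'] (min_width=13, slack=3)
Line 6: ['salty', 'structure'] (min_width=15, slack=1)
Line 7: ['slow', 'machine', 'by'] (min_width=15, slack=1)
Line 8: ['knife', 'from', 'a'] (min_width=12, slack=4)
Line 9: ['fruit', 'angry'] (min_width=11, slack=5)
Line 10: ['microwave', 'no', 'an'] (min_width=15, slack=1)
Line 11: ['progress'] (min_width=8, slack=8)
Total lines: 11

Answer: 11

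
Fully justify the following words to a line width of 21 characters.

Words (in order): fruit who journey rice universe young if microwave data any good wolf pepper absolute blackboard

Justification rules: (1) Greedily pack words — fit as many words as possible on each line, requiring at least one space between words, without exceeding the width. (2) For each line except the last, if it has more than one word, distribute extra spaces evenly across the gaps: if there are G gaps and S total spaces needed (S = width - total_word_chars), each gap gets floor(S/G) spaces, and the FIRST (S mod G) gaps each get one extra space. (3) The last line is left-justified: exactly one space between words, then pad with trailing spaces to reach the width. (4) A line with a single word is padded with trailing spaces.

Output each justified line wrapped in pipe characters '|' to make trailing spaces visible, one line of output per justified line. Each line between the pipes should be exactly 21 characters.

Line 1: ['fruit', 'who', 'journey'] (min_width=17, slack=4)
Line 2: ['rice', 'universe', 'young'] (min_width=19, slack=2)
Line 3: ['if', 'microwave', 'data', 'any'] (min_width=21, slack=0)
Line 4: ['good', 'wolf', 'pepper'] (min_width=16, slack=5)
Line 5: ['absolute', 'blackboard'] (min_width=19, slack=2)

Answer: |fruit   who   journey|
|rice  universe  young|
|if microwave data any|
|good    wolf   pepper|
|absolute blackboard  |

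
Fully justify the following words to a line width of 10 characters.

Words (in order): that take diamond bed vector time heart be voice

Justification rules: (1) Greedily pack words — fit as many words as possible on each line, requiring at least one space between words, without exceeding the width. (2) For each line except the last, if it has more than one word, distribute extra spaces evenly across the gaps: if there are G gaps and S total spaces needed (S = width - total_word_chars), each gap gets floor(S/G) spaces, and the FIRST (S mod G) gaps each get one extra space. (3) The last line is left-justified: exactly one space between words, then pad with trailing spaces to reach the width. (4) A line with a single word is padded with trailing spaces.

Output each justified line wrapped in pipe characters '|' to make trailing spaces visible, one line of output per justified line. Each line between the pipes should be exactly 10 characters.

Line 1: ['that', 'take'] (min_width=9, slack=1)
Line 2: ['diamond'] (min_width=7, slack=3)
Line 3: ['bed', 'vector'] (min_width=10, slack=0)
Line 4: ['time', 'heart'] (min_width=10, slack=0)
Line 5: ['be', 'voice'] (min_width=8, slack=2)

Answer: |that  take|
|diamond   |
|bed vector|
|time heart|
|be voice  |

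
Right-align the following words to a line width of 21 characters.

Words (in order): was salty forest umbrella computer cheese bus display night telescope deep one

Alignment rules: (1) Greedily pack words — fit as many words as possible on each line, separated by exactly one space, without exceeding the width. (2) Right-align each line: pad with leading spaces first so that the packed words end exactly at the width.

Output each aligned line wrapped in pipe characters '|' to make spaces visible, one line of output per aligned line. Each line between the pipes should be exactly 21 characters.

Answer: |     was salty forest|
|    umbrella computer|
|   cheese bus display|
| night telescope deep|
|                  one|

Derivation:
Line 1: ['was', 'salty', 'forest'] (min_width=16, slack=5)
Line 2: ['umbrella', 'computer'] (min_width=17, slack=4)
Line 3: ['cheese', 'bus', 'display'] (min_width=18, slack=3)
Line 4: ['night', 'telescope', 'deep'] (min_width=20, slack=1)
Line 5: ['one'] (min_width=3, slack=18)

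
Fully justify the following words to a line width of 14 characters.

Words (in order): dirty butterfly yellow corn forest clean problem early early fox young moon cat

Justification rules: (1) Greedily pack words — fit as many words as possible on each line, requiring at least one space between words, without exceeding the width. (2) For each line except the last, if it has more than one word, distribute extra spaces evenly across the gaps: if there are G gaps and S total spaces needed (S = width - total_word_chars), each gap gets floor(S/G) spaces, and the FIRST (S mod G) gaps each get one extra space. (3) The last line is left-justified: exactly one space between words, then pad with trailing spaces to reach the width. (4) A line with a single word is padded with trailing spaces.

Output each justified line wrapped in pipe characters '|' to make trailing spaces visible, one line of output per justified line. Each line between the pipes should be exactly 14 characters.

Answer: |dirty         |
|butterfly     |
|yellow    corn|
|forest   clean|
|problem  early|
|early      fox|
|young moon cat|

Derivation:
Line 1: ['dirty'] (min_width=5, slack=9)
Line 2: ['butterfly'] (min_width=9, slack=5)
Line 3: ['yellow', 'corn'] (min_width=11, slack=3)
Line 4: ['forest', 'clean'] (min_width=12, slack=2)
Line 5: ['problem', 'early'] (min_width=13, slack=1)
Line 6: ['early', 'fox'] (min_width=9, slack=5)
Line 7: ['young', 'moon', 'cat'] (min_width=14, slack=0)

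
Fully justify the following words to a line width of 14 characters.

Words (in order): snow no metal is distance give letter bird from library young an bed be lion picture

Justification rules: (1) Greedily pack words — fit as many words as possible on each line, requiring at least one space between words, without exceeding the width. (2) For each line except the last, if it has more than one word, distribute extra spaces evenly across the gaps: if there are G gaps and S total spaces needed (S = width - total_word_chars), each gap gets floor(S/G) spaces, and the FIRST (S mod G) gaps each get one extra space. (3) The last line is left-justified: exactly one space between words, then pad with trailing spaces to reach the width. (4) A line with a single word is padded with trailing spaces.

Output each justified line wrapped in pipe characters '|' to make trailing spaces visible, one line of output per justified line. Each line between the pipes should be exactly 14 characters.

Answer: |snow  no metal|
|is    distance|
|give    letter|
|bird      from|
|library  young|
|an bed be lion|
|picture       |

Derivation:
Line 1: ['snow', 'no', 'metal'] (min_width=13, slack=1)
Line 2: ['is', 'distance'] (min_width=11, slack=3)
Line 3: ['give', 'letter'] (min_width=11, slack=3)
Line 4: ['bird', 'from'] (min_width=9, slack=5)
Line 5: ['library', 'young'] (min_width=13, slack=1)
Line 6: ['an', 'bed', 'be', 'lion'] (min_width=14, slack=0)
Line 7: ['picture'] (min_width=7, slack=7)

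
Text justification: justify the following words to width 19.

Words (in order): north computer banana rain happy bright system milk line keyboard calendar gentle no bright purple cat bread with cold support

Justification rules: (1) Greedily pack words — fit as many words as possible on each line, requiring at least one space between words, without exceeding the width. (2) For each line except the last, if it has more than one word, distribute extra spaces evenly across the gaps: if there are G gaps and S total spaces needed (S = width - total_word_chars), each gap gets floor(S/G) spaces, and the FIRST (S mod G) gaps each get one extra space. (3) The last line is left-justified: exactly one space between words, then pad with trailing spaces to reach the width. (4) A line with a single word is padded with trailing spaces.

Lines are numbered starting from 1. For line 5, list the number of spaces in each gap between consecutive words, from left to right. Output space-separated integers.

Answer: 2 1

Derivation:
Line 1: ['north', 'computer'] (min_width=14, slack=5)
Line 2: ['banana', 'rain', 'happy'] (min_width=17, slack=2)
Line 3: ['bright', 'system', 'milk'] (min_width=18, slack=1)
Line 4: ['line', 'keyboard'] (min_width=13, slack=6)
Line 5: ['calendar', 'gentle', 'no'] (min_width=18, slack=1)
Line 6: ['bright', 'purple', 'cat'] (min_width=17, slack=2)
Line 7: ['bread', 'with', 'cold'] (min_width=15, slack=4)
Line 8: ['support'] (min_width=7, slack=12)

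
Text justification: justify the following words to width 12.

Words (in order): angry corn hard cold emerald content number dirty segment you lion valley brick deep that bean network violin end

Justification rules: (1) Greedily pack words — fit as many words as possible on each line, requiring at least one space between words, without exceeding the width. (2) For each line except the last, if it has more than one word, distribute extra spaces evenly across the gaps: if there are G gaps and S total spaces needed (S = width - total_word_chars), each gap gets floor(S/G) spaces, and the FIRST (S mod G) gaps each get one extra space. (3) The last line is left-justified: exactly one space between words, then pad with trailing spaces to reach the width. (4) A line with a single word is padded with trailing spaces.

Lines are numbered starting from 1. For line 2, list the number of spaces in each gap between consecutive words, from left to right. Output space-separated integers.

Line 1: ['angry', 'corn'] (min_width=10, slack=2)
Line 2: ['hard', 'cold'] (min_width=9, slack=3)
Line 3: ['emerald'] (min_width=7, slack=5)
Line 4: ['content'] (min_width=7, slack=5)
Line 5: ['number', 'dirty'] (min_width=12, slack=0)
Line 6: ['segment', 'you'] (min_width=11, slack=1)
Line 7: ['lion', 'valley'] (min_width=11, slack=1)
Line 8: ['brick', 'deep'] (min_width=10, slack=2)
Line 9: ['that', 'bean'] (min_width=9, slack=3)
Line 10: ['network'] (min_width=7, slack=5)
Line 11: ['violin', 'end'] (min_width=10, slack=2)

Answer: 4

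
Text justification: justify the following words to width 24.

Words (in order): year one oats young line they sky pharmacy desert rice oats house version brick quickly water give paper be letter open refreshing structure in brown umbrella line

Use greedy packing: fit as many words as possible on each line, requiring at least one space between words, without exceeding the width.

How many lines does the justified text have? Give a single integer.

Answer: 7

Derivation:
Line 1: ['year', 'one', 'oats', 'young', 'line'] (min_width=24, slack=0)
Line 2: ['they', 'sky', 'pharmacy', 'desert'] (min_width=24, slack=0)
Line 3: ['rice', 'oats', 'house', 'version'] (min_width=23, slack=1)
Line 4: ['brick', 'quickly', 'water', 'give'] (min_width=24, slack=0)
Line 5: ['paper', 'be', 'letter', 'open'] (min_width=20, slack=4)
Line 6: ['refreshing', 'structure', 'in'] (min_width=23, slack=1)
Line 7: ['brown', 'umbrella', 'line'] (min_width=19, slack=5)
Total lines: 7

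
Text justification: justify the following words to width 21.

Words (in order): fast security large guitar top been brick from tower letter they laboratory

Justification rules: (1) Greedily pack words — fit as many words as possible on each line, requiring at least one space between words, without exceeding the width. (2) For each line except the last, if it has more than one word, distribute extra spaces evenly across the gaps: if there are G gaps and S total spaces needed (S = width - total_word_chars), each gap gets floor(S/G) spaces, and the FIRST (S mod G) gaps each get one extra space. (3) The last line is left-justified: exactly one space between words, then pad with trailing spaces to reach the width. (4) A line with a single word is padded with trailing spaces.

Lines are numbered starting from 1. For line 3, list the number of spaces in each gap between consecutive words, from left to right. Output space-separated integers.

Line 1: ['fast', 'security', 'large'] (min_width=19, slack=2)
Line 2: ['guitar', 'top', 'been', 'brick'] (min_width=21, slack=0)
Line 3: ['from', 'tower', 'letter'] (min_width=17, slack=4)
Line 4: ['they', 'laboratory'] (min_width=15, slack=6)

Answer: 3 3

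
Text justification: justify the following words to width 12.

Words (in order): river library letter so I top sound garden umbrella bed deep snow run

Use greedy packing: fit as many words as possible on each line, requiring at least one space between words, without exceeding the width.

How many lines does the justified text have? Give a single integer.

Answer: 8

Derivation:
Line 1: ['river'] (min_width=5, slack=7)
Line 2: ['library'] (min_width=7, slack=5)
Line 3: ['letter', 'so', 'I'] (min_width=11, slack=1)
Line 4: ['top', 'sound'] (min_width=9, slack=3)
Line 5: ['garden'] (min_width=6, slack=6)
Line 6: ['umbrella', 'bed'] (min_width=12, slack=0)
Line 7: ['deep', 'snow'] (min_width=9, slack=3)
Line 8: ['run'] (min_width=3, slack=9)
Total lines: 8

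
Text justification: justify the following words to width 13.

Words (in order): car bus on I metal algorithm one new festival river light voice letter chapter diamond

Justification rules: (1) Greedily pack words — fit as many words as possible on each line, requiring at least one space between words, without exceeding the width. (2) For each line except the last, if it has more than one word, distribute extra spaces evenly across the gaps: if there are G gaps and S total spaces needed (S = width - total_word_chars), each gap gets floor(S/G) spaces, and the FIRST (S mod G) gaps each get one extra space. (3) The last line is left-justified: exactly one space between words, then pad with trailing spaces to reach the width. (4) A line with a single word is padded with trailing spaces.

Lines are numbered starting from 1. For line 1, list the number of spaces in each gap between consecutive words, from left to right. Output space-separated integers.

Answer: 2 1 1

Derivation:
Line 1: ['car', 'bus', 'on', 'I'] (min_width=12, slack=1)
Line 2: ['metal'] (min_width=5, slack=8)
Line 3: ['algorithm', 'one'] (min_width=13, slack=0)
Line 4: ['new', 'festival'] (min_width=12, slack=1)
Line 5: ['river', 'light'] (min_width=11, slack=2)
Line 6: ['voice', 'letter'] (min_width=12, slack=1)
Line 7: ['chapter'] (min_width=7, slack=6)
Line 8: ['diamond'] (min_width=7, slack=6)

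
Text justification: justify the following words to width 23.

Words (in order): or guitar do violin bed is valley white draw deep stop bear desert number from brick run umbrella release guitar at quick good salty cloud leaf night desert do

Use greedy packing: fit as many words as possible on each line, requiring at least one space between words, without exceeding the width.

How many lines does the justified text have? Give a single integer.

Answer: 8

Derivation:
Line 1: ['or', 'guitar', 'do', 'violin', 'bed'] (min_width=23, slack=0)
Line 2: ['is', 'valley', 'white', 'draw'] (min_width=20, slack=3)
Line 3: ['deep', 'stop', 'bear', 'desert'] (min_width=21, slack=2)
Line 4: ['number', 'from', 'brick', 'run'] (min_width=21, slack=2)
Line 5: ['umbrella', 'release', 'guitar'] (min_width=23, slack=0)
Line 6: ['at', 'quick', 'good', 'salty'] (min_width=19, slack=4)
Line 7: ['cloud', 'leaf', 'night', 'desert'] (min_width=23, slack=0)
Line 8: ['do'] (min_width=2, slack=21)
Total lines: 8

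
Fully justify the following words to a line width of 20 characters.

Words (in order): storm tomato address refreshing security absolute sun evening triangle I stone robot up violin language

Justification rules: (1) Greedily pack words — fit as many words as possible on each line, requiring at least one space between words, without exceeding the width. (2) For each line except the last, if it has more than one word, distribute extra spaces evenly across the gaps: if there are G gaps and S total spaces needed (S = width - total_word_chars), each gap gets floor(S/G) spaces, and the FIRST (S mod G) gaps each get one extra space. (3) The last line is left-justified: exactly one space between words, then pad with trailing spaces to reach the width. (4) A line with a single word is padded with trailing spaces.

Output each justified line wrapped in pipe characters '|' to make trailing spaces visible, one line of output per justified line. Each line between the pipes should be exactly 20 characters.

Answer: |storm tomato address|
|refreshing  security|
|absolute sun evening|
|triangle   I   stone|
|robot    up   violin|
|language            |

Derivation:
Line 1: ['storm', 'tomato', 'address'] (min_width=20, slack=0)
Line 2: ['refreshing', 'security'] (min_width=19, slack=1)
Line 3: ['absolute', 'sun', 'evening'] (min_width=20, slack=0)
Line 4: ['triangle', 'I', 'stone'] (min_width=16, slack=4)
Line 5: ['robot', 'up', 'violin'] (min_width=15, slack=5)
Line 6: ['language'] (min_width=8, slack=12)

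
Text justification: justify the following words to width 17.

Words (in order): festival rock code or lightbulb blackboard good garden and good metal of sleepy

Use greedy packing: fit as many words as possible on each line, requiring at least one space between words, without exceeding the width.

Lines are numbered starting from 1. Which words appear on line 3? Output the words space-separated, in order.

Answer: blackboard good

Derivation:
Line 1: ['festival', 'rock'] (min_width=13, slack=4)
Line 2: ['code', 'or', 'lightbulb'] (min_width=17, slack=0)
Line 3: ['blackboard', 'good'] (min_width=15, slack=2)
Line 4: ['garden', 'and', 'good'] (min_width=15, slack=2)
Line 5: ['metal', 'of', 'sleepy'] (min_width=15, slack=2)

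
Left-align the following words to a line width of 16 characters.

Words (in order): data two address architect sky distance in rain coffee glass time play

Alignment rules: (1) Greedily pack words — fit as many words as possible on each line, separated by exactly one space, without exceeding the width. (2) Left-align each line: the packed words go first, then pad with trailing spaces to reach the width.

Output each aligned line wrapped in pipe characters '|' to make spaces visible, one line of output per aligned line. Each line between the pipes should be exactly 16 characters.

Line 1: ['data', 'two', 'address'] (min_width=16, slack=0)
Line 2: ['architect', 'sky'] (min_width=13, slack=3)
Line 3: ['distance', 'in', 'rain'] (min_width=16, slack=0)
Line 4: ['coffee', 'glass'] (min_width=12, slack=4)
Line 5: ['time', 'play'] (min_width=9, slack=7)

Answer: |data two address|
|architect sky   |
|distance in rain|
|coffee glass    |
|time play       |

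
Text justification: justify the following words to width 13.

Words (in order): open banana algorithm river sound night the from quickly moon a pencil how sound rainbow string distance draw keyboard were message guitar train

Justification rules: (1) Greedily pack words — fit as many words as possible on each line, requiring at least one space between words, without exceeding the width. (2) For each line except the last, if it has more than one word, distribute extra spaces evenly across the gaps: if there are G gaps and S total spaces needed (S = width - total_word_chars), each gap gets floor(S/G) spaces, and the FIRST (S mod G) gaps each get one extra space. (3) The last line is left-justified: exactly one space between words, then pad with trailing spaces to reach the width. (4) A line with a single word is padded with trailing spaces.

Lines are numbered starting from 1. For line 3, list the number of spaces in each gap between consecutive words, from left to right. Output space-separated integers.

Line 1: ['open', 'banana'] (min_width=11, slack=2)
Line 2: ['algorithm'] (min_width=9, slack=4)
Line 3: ['river', 'sound'] (min_width=11, slack=2)
Line 4: ['night', 'the'] (min_width=9, slack=4)
Line 5: ['from', 'quickly'] (min_width=12, slack=1)
Line 6: ['moon', 'a', 'pencil'] (min_width=13, slack=0)
Line 7: ['how', 'sound'] (min_width=9, slack=4)
Line 8: ['rainbow'] (min_width=7, slack=6)
Line 9: ['string'] (min_width=6, slack=7)
Line 10: ['distance', 'draw'] (min_width=13, slack=0)
Line 11: ['keyboard', 'were'] (min_width=13, slack=0)
Line 12: ['message'] (min_width=7, slack=6)
Line 13: ['guitar', 'train'] (min_width=12, slack=1)

Answer: 3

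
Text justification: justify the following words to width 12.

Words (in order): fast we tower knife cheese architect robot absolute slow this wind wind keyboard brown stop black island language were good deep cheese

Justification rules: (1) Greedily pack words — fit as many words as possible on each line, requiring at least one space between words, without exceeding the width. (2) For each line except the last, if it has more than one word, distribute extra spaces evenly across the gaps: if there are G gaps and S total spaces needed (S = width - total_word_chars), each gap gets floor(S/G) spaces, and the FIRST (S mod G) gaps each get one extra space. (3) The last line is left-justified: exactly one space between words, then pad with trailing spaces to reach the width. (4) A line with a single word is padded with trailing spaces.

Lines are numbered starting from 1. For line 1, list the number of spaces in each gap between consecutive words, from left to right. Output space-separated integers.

Line 1: ['fast', 'we'] (min_width=7, slack=5)
Line 2: ['tower', 'knife'] (min_width=11, slack=1)
Line 3: ['cheese'] (min_width=6, slack=6)
Line 4: ['architect'] (min_width=9, slack=3)
Line 5: ['robot'] (min_width=5, slack=7)
Line 6: ['absolute'] (min_width=8, slack=4)
Line 7: ['slow', 'this'] (min_width=9, slack=3)
Line 8: ['wind', 'wind'] (min_width=9, slack=3)
Line 9: ['keyboard'] (min_width=8, slack=4)
Line 10: ['brown', 'stop'] (min_width=10, slack=2)
Line 11: ['black', 'island'] (min_width=12, slack=0)
Line 12: ['language'] (min_width=8, slack=4)
Line 13: ['were', 'good'] (min_width=9, slack=3)
Line 14: ['deep', 'cheese'] (min_width=11, slack=1)

Answer: 6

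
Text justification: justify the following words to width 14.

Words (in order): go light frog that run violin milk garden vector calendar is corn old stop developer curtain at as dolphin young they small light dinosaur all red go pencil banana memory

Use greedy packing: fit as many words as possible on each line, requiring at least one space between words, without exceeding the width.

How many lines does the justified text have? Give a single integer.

Answer: 14

Derivation:
Line 1: ['go', 'light', 'frog'] (min_width=13, slack=1)
Line 2: ['that', 'run'] (min_width=8, slack=6)
Line 3: ['violin', 'milk'] (min_width=11, slack=3)
Line 4: ['garden', 'vector'] (min_width=13, slack=1)
Line 5: ['calendar', 'is'] (min_width=11, slack=3)
Line 6: ['corn', 'old', 'stop'] (min_width=13, slack=1)
Line 7: ['developer'] (min_width=9, slack=5)
Line 8: ['curtain', 'at', 'as'] (min_width=13, slack=1)
Line 9: ['dolphin', 'young'] (min_width=13, slack=1)
Line 10: ['they', 'small'] (min_width=10, slack=4)
Line 11: ['light', 'dinosaur'] (min_width=14, slack=0)
Line 12: ['all', 'red', 'go'] (min_width=10, slack=4)
Line 13: ['pencil', 'banana'] (min_width=13, slack=1)
Line 14: ['memory'] (min_width=6, slack=8)
Total lines: 14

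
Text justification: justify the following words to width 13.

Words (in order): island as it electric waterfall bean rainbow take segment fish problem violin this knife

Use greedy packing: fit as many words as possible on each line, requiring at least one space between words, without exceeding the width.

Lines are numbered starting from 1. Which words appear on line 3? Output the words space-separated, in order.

Answer: waterfall

Derivation:
Line 1: ['island', 'as', 'it'] (min_width=12, slack=1)
Line 2: ['electric'] (min_width=8, slack=5)
Line 3: ['waterfall'] (min_width=9, slack=4)
Line 4: ['bean', 'rainbow'] (min_width=12, slack=1)
Line 5: ['take', 'segment'] (min_width=12, slack=1)
Line 6: ['fish', 'problem'] (min_width=12, slack=1)
Line 7: ['violin', 'this'] (min_width=11, slack=2)
Line 8: ['knife'] (min_width=5, slack=8)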